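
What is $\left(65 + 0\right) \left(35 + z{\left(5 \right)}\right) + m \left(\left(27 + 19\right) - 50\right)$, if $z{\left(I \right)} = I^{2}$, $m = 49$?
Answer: $3704$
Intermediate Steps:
$\left(65 + 0\right) \left(35 + z{\left(5 \right)}\right) + m \left(\left(27 + 19\right) - 50\right) = \left(65 + 0\right) \left(35 + 5^{2}\right) + 49 \left(\left(27 + 19\right) - 50\right) = 65 \left(35 + 25\right) + 49 \left(46 - 50\right) = 65 \cdot 60 + 49 \left(-4\right) = 3900 - 196 = 3704$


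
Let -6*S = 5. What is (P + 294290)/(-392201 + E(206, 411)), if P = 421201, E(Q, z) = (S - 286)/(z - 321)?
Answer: -386365140/211790261 ≈ -1.8243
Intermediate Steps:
S = -5/6 (S = -1/6*5 = -5/6 ≈ -0.83333)
E(Q, z) = -1721/(6*(-321 + z)) (E(Q, z) = (-5/6 - 286)/(z - 321) = -1721/(6*(-321 + z)))
(P + 294290)/(-392201 + E(206, 411)) = (421201 + 294290)/(-392201 - 1721/(-1926 + 6*411)) = 715491/(-392201 - 1721/(-1926 + 2466)) = 715491/(-392201 - 1721/540) = 715491/(-211790261/540) = 715491*(-540/211790261) = -386365140/211790261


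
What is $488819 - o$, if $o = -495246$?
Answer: $984065$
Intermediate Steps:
$488819 - o = 488819 - -495246 = 488819 + 495246 = 984065$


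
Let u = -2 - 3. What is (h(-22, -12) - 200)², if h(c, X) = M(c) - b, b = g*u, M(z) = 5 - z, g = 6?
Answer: 20449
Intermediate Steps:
u = -5
b = -30 (b = 6*(-5) = -30)
h(c, X) = 35 - c (h(c, X) = (5 - c) - 1*(-30) = (5 - c) + 30 = 35 - c)
(h(-22, -12) - 200)² = ((35 - 1*(-22)) - 200)² = ((35 + 22) - 200)² = (57 - 200)² = (-143)² = 20449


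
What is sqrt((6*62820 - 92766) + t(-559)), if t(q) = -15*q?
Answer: 13*sqrt(1731) ≈ 540.87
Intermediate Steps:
sqrt((6*62820 - 92766) + t(-559)) = sqrt((6*62820 - 92766) - 15*(-559)) = sqrt((376920 - 92766) + 8385) = sqrt(284154 + 8385) = sqrt(292539) = 13*sqrt(1731)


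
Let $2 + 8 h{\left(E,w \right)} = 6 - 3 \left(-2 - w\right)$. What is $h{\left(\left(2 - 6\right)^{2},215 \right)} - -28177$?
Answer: $\frac{226071}{8} \approx 28259.0$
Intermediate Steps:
$h{\left(E,w \right)} = \frac{5}{4} + \frac{3 w}{8}$ ($h{\left(E,w \right)} = - \frac{1}{4} + \frac{6 - 3 \left(-2 - w\right)}{8} = - \frac{1}{4} + \frac{6 + \left(6 + 3 w\right)}{8} = - \frac{1}{4} + \frac{12 + 3 w}{8} = - \frac{1}{4} + \left(\frac{3}{2} + \frac{3 w}{8}\right) = \frac{5}{4} + \frac{3 w}{8}$)
$h{\left(\left(2 - 6\right)^{2},215 \right)} - -28177 = \left(\frac{5}{4} + \frac{3}{8} \cdot 215\right) - -28177 = \left(\frac{5}{4} + \frac{645}{8}\right) + 28177 = \frac{655}{8} + 28177 = \frac{226071}{8}$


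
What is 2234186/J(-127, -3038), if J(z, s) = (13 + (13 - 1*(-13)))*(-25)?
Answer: -2234186/975 ≈ -2291.5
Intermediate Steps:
J(z, s) = -975 (J(z, s) = (13 + (13 + 13))*(-25) = (13 + 26)*(-25) = 39*(-25) = -975)
2234186/J(-127, -3038) = 2234186/(-975) = 2234186*(-1/975) = -2234186/975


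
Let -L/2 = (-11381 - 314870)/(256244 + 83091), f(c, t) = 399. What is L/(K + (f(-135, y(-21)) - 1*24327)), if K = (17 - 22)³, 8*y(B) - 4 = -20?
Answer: -652502/8162024755 ≈ -7.9944e-5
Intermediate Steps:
y(B) = -2 (y(B) = ½ + (⅛)*(-20) = ½ - 5/2 = -2)
K = -125 (K = (-5)³ = -125)
L = 652502/339335 (L = -2*(-11381 - 314870)/(256244 + 83091) = -(-652502)/339335 = -2*(-326251/339335) = 652502/339335 ≈ 1.9229)
L/(K + (f(-135, y(-21)) - 1*24327)) = 652502/(339335*(-125 + (399 - 1*24327))) = 652502/(339335*(-125 + (399 - 24327))) = 652502/(339335*(-125 - 23928)) = (652502/339335)/(-24053) = (652502/339335)*(-1/24053) = -652502/8162024755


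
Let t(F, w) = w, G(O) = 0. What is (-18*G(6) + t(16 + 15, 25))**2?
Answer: 625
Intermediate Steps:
(-18*G(6) + t(16 + 15, 25))**2 = (-18*0 + 25)**2 = (0 + 25)**2 = 25**2 = 625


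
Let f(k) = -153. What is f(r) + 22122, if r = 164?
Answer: 21969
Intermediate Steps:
f(r) + 22122 = -153 + 22122 = 21969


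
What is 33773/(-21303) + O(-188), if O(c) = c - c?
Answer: -33773/21303 ≈ -1.5854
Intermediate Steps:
O(c) = 0
33773/(-21303) + O(-188) = 33773/(-21303) + 0 = 33773*(-1/21303) + 0 = -33773/21303 + 0 = -33773/21303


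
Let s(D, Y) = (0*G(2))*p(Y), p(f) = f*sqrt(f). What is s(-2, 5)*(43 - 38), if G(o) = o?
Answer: 0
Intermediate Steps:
p(f) = f**(3/2)
s(D, Y) = 0 (s(D, Y) = (0*2)*Y**(3/2) = 0*Y**(3/2) = 0)
s(-2, 5)*(43 - 38) = 0*(43 - 38) = 0*5 = 0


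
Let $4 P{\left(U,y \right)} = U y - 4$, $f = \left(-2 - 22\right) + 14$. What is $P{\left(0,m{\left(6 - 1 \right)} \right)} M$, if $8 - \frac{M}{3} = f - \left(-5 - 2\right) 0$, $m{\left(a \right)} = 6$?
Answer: $-54$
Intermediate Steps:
$f = -10$ ($f = -24 + 14 = -10$)
$P{\left(U,y \right)} = -1 + \frac{U y}{4}$ ($P{\left(U,y \right)} = \frac{U y - 4}{4} = \frac{-4 + U y}{4} = -1 + \frac{U y}{4}$)
$M = 54$ ($M = 24 - 3 \left(-10 - \left(-5 - 2\right) 0\right) = 24 - 3 \left(-10 - \left(-7\right) 0\right) = 24 - 3 \left(-10 - 0\right) = 24 - 3 \left(-10 + 0\right) = 24 - -30 = 24 + 30 = 54$)
$P{\left(0,m{\left(6 - 1 \right)} \right)} M = \left(-1 + \frac{1}{4} \cdot 0 \cdot 6\right) 54 = \left(-1 + 0\right) 54 = \left(-1\right) 54 = -54$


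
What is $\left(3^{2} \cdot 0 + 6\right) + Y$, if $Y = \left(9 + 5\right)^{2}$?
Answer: $202$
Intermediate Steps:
$Y = 196$ ($Y = 14^{2} = 196$)
$\left(3^{2} \cdot 0 + 6\right) + Y = \left(3^{2} \cdot 0 + 6\right) + 196 = \left(9 \cdot 0 + 6\right) + 196 = \left(0 + 6\right) + 196 = 6 + 196 = 202$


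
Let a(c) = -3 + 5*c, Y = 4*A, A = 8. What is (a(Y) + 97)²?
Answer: 64516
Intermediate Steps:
Y = 32 (Y = 4*8 = 32)
(a(Y) + 97)² = ((-3 + 5*32) + 97)² = ((-3 + 160) + 97)² = (157 + 97)² = 254² = 64516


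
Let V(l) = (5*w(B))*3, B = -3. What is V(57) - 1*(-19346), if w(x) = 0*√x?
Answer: 19346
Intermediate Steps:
w(x) = 0
V(l) = 0 (V(l) = (5*0)*3 = 0*3 = 0)
V(57) - 1*(-19346) = 0 - 1*(-19346) = 0 + 19346 = 19346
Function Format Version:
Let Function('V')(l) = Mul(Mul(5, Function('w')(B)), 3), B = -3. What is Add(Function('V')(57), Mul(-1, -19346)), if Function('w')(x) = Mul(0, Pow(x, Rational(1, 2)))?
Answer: 19346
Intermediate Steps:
Function('w')(x) = 0
Function('V')(l) = 0 (Function('V')(l) = Mul(Mul(5, 0), 3) = Mul(0, 3) = 0)
Add(Function('V')(57), Mul(-1, -19346)) = Add(0, Mul(-1, -19346)) = Add(0, 19346) = 19346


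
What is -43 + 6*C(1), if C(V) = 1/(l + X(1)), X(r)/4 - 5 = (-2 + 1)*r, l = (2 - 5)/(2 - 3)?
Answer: -811/19 ≈ -42.684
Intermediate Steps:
l = 3 (l = -3/(-1) = -3*(-1) = 3)
X(r) = 20 - 4*r (X(r) = 20 + 4*((-2 + 1)*r) = 20 + 4*(-r) = 20 - 4*r)
C(V) = 1/19 (C(V) = 1/(3 + (20 - 4*1)) = 1/(3 + (20 - 4)) = 1/(3 + 16) = 1/19)
-43 + 6*C(1) = -43 + 6*(1/19) = -43 + 6/19 = -811/19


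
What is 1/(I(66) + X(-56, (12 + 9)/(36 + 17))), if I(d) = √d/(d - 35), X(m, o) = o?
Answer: 356531/79469 - 87079*√66/238407 ≈ 1.5191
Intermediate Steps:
I(d) = √d/(-35 + d)
1/(I(66) + X(-56, (12 + 9)/(36 + 17))) = 1/(√66/(-35 + 66) + (12 + 9)/(36 + 17)) = 1/(√66/31 + 21/53) = 1/(21/53 + √66/31)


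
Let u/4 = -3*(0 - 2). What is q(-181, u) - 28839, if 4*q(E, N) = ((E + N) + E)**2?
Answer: -278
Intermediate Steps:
u = 24 (u = 4*(-3*(0 - 2)) = 4*(-3*(-2)) = 4*6 = 24)
q(E, N) = (N + 2*E)**2/4 (q(E, N) = ((E + N) + E)**2/4 = (N + 2*E)**2/4)
q(-181, u) - 28839 = (24 + 2*(-181))**2/4 - 28839 = (24 - 362)**2/4 - 28839 = (1/4)*(-338)**2 - 28839 = (1/4)*114244 - 28839 = 28561 - 28839 = -278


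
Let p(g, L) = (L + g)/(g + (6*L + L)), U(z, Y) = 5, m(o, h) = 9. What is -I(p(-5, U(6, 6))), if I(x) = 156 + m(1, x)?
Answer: -165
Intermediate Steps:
p(g, L) = (L + g)/(g + 7*L)
I(x) = 165 (I(x) = 156 + 9 = 165)
-I(p(-5, U(6, 6))) = -1*165 = -165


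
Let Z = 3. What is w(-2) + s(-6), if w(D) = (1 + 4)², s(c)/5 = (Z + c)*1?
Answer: 10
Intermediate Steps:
s(c) = 15 + 5*c (s(c) = 5*((3 + c)*1) = 5*(3 + c) = 15 + 5*c)
w(D) = 25 (w(D) = 5² = 25)
w(-2) + s(-6) = 25 + (15 + 5*(-6)) = 25 + (15 - 30) = 25 - 15 = 10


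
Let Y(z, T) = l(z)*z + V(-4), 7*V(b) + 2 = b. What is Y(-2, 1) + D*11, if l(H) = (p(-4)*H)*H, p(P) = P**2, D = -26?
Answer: -2904/7 ≈ -414.86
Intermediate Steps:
V(b) = -2/7 + b/7
l(H) = 16*H**2 (l(H) = ((-4)**2*H)*H = (16*H)*H = 16*H**2)
Y(z, T) = -6/7 + 16*z**3 (Y(z, T) = (16*z**2)*z + (-2/7 + (1/7)*(-4)) = 16*z**3 + (-2/7 - 4/7) = 16*z**3 - 6/7 = -6/7 + 16*z**3)
Y(-2, 1) + D*11 = (-6/7 + 16*(-2)**3) - 26*11 = (-6/7 + 16*(-8)) - 286 = (-6/7 - 128) - 286 = -902/7 - 286 = -2904/7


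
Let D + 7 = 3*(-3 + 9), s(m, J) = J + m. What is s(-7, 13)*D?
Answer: 66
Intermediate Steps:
D = 11 (D = -7 + 3*(-3 + 9) = -7 + 3*6 = -7 + 18 = 11)
s(-7, 13)*D = (13 - 7)*11 = 6*11 = 66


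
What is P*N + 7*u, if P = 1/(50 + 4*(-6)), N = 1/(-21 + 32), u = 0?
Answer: 1/286 ≈ 0.0034965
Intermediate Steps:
N = 1/11 ≈ 0.090909
P = 1/26 (P = 1/(50 - 24) = 1/26 ≈ 0.038462)
P*N + 7*u = (1/26)*(1/11) + 7*0 = 1/286 + 0 = 1/286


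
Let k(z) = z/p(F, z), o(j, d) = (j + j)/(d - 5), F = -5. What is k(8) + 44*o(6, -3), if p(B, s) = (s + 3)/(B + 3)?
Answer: -742/11 ≈ -67.455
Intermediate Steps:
p(B, s) = (3 + s)/(3 + B)
o(j, d) = 2*j/(-5 + d) (o(j, d) = (2*j)/(-5 + d) = 2*j/(-5 + d))
k(z) = z/(-3/2 - z/2) (k(z) = z/(((3 + z)/(3 - 5))) = z/(((3 + z)/(-2))) = z/((-(3 + z)/2)) = z/(-3/2 - z/2))
k(8) + 44*o(6, -3) = 2*8/(-3 - 1*8) + 44*(2*6/(-5 - 3)) = 2*8/(-3 - 8) + 44*(2*6/(-8)) = 2*8/(-11) + 44*(2*6*(-⅛)) = 2*8*(-1/11) + 44*(-3/2) = -16/11 - 66 = -742/11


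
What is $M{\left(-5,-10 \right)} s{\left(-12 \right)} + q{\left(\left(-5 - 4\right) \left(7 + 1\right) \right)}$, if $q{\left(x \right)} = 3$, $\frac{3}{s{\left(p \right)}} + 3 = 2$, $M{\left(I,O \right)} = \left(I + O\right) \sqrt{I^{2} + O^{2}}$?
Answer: $3 + 225 \sqrt{5} \approx 506.12$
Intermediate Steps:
$M{\left(I,O \right)} = \sqrt{I^{2} + O^{2}} \left(I + O\right)$
$s{\left(p \right)} = -3$ ($s{\left(p \right)} = \frac{3}{-3 + 2} = \frac{3}{-1} = 3 \left(-1\right) = -3$)
$M{\left(-5,-10 \right)} s{\left(-12 \right)} + q{\left(\left(-5 - 4\right) \left(7 + 1\right) \right)} = \sqrt{\left(-5\right)^{2} + \left(-10\right)^{2}} \left(-5 - 10\right) \left(-3\right) + 3 = \sqrt{25 + 100} \left(-15\right) \left(-3\right) + 3 = \sqrt{125} \left(-15\right) \left(-3\right) + 3 = 5 \sqrt{5} \left(-15\right) \left(-3\right) + 3 = - 75 \sqrt{5} \left(-3\right) + 3 = 225 \sqrt{5} + 3 = 3 + 225 \sqrt{5}$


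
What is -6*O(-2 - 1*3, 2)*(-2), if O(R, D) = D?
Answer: 24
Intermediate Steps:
-6*O(-2 - 1*3, 2)*(-2) = -6*2*(-2) = -12*(-2) = 24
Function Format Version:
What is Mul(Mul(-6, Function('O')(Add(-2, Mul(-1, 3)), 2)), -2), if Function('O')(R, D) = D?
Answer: 24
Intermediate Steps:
Mul(Mul(-6, Function('O')(Add(-2, Mul(-1, 3)), 2)), -2) = Mul(Mul(-6, 2), -2) = Mul(-12, -2) = 24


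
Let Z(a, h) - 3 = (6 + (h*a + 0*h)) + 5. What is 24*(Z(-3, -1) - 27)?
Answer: -240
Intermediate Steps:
Z(a, h) = 14 + a*h (Z(a, h) = 3 + ((6 + (h*a + 0*h)) + 5) = 3 + ((6 + (a*h + 0)) + 5) = 3 + ((6 + a*h) + 5) = 3 + (11 + a*h) = 14 + a*h)
24*(Z(-3, -1) - 27) = 24*((14 - 3*(-1)) - 27) = 24*((14 + 3) - 27) = 24*(17 - 27) = 24*(-10) = -240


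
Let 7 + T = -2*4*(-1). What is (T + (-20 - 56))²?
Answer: 5625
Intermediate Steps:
T = 1 (T = -7 - 2*4*(-1) = -7 - 8*(-1) = -7 + 8 = 1)
(T + (-20 - 56))² = (1 + (-20 - 56))² = (1 - 76)² = (-75)² = 5625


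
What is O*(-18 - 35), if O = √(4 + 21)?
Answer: -265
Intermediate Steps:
O = 5 (O = √25 = 5)
O*(-18 - 35) = 5*(-18 - 35) = 5*(-53) = -265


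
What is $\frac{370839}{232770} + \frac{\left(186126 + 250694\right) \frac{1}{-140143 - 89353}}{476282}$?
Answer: $\frac{1688932758036967}{1060120063541060} \approx 1.5932$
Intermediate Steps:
$\frac{370839}{232770} + \frac{\left(186126 + 250694\right) \frac{1}{-140143 - 89353}}{476282} = 370839 \cdot \frac{1}{232770} + \frac{436820}{-140143 + \left(-101629 + 12276\right)} \frac{1}{476282} = \frac{123613}{77590} + \frac{436820}{-140143 - 89353} \cdot \frac{1}{476282} = \frac{123613}{77590} + \frac{436820}{-229496} \cdot \frac{1}{476282} = \frac{123613}{77590} + 436820 \left(- \frac{1}{229496}\right) \frac{1}{476282} = \frac{123613}{77590} - \frac{109205}{27326203468} = \frac{1688932758036967}{1060120063541060}$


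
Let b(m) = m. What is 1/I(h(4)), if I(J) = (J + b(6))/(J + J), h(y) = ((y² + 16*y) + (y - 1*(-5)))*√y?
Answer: 89/46 ≈ 1.9348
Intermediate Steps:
h(y) = √y*(5 + y² + 17*y) (h(y) = ((y² + 16*y) + (y + 5))*√y = ((y² + 16*y) + (5 + y))*√y = (5 + y² + 17*y)*√y = √y*(5 + y² + 17*y))
I(J) = (6 + J)/(2*J) (I(J) = (J + 6)/(J + J) = (6 + J)/((2*J)) = (6 + J)*(1/(2*J)) = (6 + J)/(2*J))
1/I(h(4)) = 1/((6 + √4*(5 + 4² + 17*4))/(2*((√4*(5 + 4² + 17*4))))) = 1/((6 + 2*(5 + 16 + 68))/(2*((2*(5 + 16 + 68))))) = 1/((6 + 2*89)/(2*((2*89)))) = 1/((½)*(6 + 178)/178) = 1/((½)*(1/178)*184) = 1/(46/89) = 89/46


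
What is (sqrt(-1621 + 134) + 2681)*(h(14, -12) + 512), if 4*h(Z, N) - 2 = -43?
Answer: 5380767/4 + 2007*I*sqrt(1487)/4 ≈ 1.3452e+6 + 19348.0*I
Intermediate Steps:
h(Z, N) = -41/4 (h(Z, N) = 1/2 + (1/4)*(-43) = 1/2 - 43/4 = -41/4)
(sqrt(-1621 + 134) + 2681)*(h(14, -12) + 512) = (sqrt(-1621 + 134) + 2681)*(-41/4 + 512) = (sqrt(-1487) + 2681)*(2007/4) = (I*sqrt(1487) + 2681)*(2007/4) = (2681 + I*sqrt(1487))*(2007/4) = 5380767/4 + 2007*I*sqrt(1487)/4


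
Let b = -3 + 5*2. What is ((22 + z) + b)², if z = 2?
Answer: 961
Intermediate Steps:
b = 7 (b = -3 + 10 = 7)
((22 + z) + b)² = ((22 + 2) + 7)² = (24 + 7)² = 31² = 961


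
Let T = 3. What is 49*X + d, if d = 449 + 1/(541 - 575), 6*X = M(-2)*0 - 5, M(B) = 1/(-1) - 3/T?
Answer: 20815/51 ≈ 408.14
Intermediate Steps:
M(B) = -2 (M(B) = 1/(-1) - 3/3 = 1*(-1) - 3*1/3 = -1 - 1 = -2)
X = -5/6 (X = (-2*0 - 5)/6 = (0 - 5)/6 = (1/6)*(-5) = -5/6 ≈ -0.83333)
d = 15265/34 (d = 449 + 1/(-34) = 449 - 1/34 = 15265/34 ≈ 448.97)
49*X + d = 49*(-5/6) + 15265/34 = -245/6 + 15265/34 = 20815/51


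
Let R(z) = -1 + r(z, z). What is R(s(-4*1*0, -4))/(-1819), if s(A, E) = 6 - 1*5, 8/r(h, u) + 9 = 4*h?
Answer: 13/9095 ≈ 0.0014294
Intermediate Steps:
r(h, u) = 8/(-9 + 4*h)
s(A, E) = 1 (s(A, E) = 6 - 5 = 1)
R(z) = -1 + 8/(-9 + 4*z)
R(s(-4*1*0, -4))/(-1819) = ((17 - 4*1)/(-9 + 4*1))/(-1819) = ((17 - 4)/(-9 + 4))*(-1/1819) = (13/(-5))*(-1/1819) = -⅕*13*(-1/1819) = -13/5*(-1/1819) = 13/9095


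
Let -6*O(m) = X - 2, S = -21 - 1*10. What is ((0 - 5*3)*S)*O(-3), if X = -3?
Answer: 775/2 ≈ 387.50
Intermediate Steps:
S = -31 (S = -21 - 10 = -31)
O(m) = ⅚ (O(m) = -(-3 - 2)/6 = -⅙*(-5) = ⅚)
((0 - 5*3)*S)*O(-3) = ((0 - 5*3)*(-31))*(⅚) = ((0 - 15)*(-31))*(⅚) = -15*(-31)*(⅚) = 465*(⅚) = 775/2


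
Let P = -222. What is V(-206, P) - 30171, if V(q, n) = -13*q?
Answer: -27493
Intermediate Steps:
V(-206, P) - 30171 = -13*(-206) - 30171 = 2678 - 30171 = -27493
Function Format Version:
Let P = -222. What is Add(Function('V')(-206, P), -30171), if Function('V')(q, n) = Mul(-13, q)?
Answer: -27493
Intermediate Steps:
Add(Function('V')(-206, P), -30171) = Add(Mul(-13, -206), -30171) = Add(2678, -30171) = -27493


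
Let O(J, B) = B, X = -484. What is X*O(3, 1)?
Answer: -484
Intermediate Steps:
X*O(3, 1) = -484*1 = -484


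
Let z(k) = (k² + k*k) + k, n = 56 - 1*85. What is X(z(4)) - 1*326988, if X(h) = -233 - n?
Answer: -327192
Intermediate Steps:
n = -29 (n = 56 - 85 = -29)
z(k) = k + 2*k² (z(k) = (k² + k²) + k = 2*k² + k = k + 2*k²)
X(h) = -204 (X(h) = -233 - 1*(-29) = -233 + 29 = -204)
X(z(4)) - 1*326988 = -204 - 1*326988 = -204 - 326988 = -327192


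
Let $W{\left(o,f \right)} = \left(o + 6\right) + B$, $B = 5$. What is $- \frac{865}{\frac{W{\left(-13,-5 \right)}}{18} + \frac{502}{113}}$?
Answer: $- \frac{175941}{881} \approx -199.71$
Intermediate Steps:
$W{\left(o,f \right)} = 11 + o$ ($W{\left(o,f \right)} = \left(o + 6\right) + 5 = \left(6 + o\right) + 5 = 11 + o$)
$- \frac{865}{\frac{W{\left(-13,-5 \right)}}{18} + \frac{502}{113}} = - \frac{865}{\frac{11 - 13}{18} + \frac{502}{113}} = - \frac{865}{\left(-2\right) \frac{1}{18} + 502 \cdot \frac{1}{113}} = - \frac{865}{- \frac{1}{9} + \frac{502}{113}} = - \frac{865}{\frac{4405}{1017}} = \left(-865\right) \frac{1017}{4405} = - \frac{175941}{881}$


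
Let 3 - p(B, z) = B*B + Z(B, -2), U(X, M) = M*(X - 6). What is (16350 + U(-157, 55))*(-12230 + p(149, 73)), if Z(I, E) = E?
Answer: -254236010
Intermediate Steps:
U(X, M) = M*(-6 + X)
p(B, z) = 5 - B**2 (p(B, z) = 3 - (B*B - 2) = 3 - (B**2 - 2) = 3 - (-2 + B**2) = 3 + (2 - B**2) = 5 - B**2)
(16350 + U(-157, 55))*(-12230 + p(149, 73)) = (16350 + 55*(-6 - 157))*(-12230 + (5 - 1*149**2)) = (16350 + 55*(-163))*(-12230 + (5 - 1*22201)) = (16350 - 8965)*(-12230 + (5 - 22201)) = 7385*(-12230 - 22196) = 7385*(-34426) = -254236010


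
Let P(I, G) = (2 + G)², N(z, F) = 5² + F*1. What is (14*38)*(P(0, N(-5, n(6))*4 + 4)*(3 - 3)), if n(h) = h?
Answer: 0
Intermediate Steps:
N(z, F) = 25 + F
(14*38)*(P(0, N(-5, n(6))*4 + 4)*(3 - 3)) = (14*38)*((2 + ((25 + 6)*4 + 4))²*(3 - 3)) = 532*((2 + (31*4 + 4))²*0) = 532*((2 + (124 + 4))²*0) = 532*((2 + 128)²*0) = 532*(130²*0) = 532*(16900*0) = 532*0 = 0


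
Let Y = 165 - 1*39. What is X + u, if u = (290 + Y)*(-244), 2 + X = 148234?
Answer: 46728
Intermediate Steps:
X = 148232 (X = -2 + 148234 = 148232)
Y = 126 (Y = 165 - 39 = 126)
u = -101504 (u = (290 + 126)*(-244) = 416*(-244) = -101504)
X + u = 148232 - 101504 = 46728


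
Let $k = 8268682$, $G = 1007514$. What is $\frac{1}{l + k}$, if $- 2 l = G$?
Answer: $\frac{1}{7764925} \approx 1.2878 \cdot 10^{-7}$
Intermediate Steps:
$l = -503757$ ($l = \left(- \frac{1}{2}\right) 1007514 = -503757$)
$\frac{1}{l + k} = \frac{1}{-503757 + 8268682} = \frac{1}{7764925}$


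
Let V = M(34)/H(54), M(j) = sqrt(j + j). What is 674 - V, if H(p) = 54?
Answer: 674 - sqrt(17)/27 ≈ 673.85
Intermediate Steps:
M(j) = sqrt(2)*sqrt(j) (M(j) = sqrt(2*j) = sqrt(2)*sqrt(j))
V = sqrt(17)/27 (V = (sqrt(2)*sqrt(34))/54 = (2*sqrt(17))*(1/54) = sqrt(17)/27 ≈ 0.15271)
674 - V = 674 - sqrt(17)/27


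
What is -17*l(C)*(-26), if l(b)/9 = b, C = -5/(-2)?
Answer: 9945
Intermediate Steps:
C = 5/2 (C = -5*(-½) = 5/2 ≈ 2.5000)
l(b) = 9*b
-17*l(C)*(-26) = -153*5/2*(-26) = -17*45/2*(-26) = -765/2*(-26) = 9945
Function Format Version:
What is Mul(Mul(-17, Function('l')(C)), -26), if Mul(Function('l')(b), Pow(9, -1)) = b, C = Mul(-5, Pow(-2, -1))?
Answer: 9945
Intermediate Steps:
C = Rational(5, 2) (C = Mul(-5, Rational(-1, 2)) = Rational(5, 2) ≈ 2.5000)
Function('l')(b) = Mul(9, b)
Mul(Mul(-17, Function('l')(C)), -26) = Mul(Mul(-17, Mul(9, Rational(5, 2))), -26) = Mul(Mul(-17, Rational(45, 2)), -26) = Mul(Rational(-765, 2), -26) = 9945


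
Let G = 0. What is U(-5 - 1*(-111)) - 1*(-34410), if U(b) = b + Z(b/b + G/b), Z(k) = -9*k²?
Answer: 34507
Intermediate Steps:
U(b) = -9 + b (U(b) = b - 9*(b/b + 0/b)² = b - 9*(1 + 0)² = b - 9*1² = b - 9*1 = b - 9 = -9 + b)
U(-5 - 1*(-111)) - 1*(-34410) = (-9 + (-5 - 1*(-111))) - 1*(-34410) = (-9 + (-5 + 111)) + 34410 = (-9 + 106) + 34410 = 97 + 34410 = 34507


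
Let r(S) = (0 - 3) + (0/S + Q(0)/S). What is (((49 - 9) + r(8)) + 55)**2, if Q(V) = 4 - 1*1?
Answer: 546121/64 ≈ 8533.1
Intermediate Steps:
Q(V) = 3 (Q(V) = 4 - 1 = 3)
r(S) = -3 + 3/S (r(S) = (0 - 3) + (0/S + 3/S) = -3 + (0 + 3/S) = -3 + 3/S)
(((49 - 9) + r(8)) + 55)**2 = (((49 - 9) + (-3 + 3/8)) + 55)**2 = ((40 + (-3 + 3*(1/8))) + 55)**2 = ((40 + (-3 + 3/8)) + 55)**2 = ((40 - 21/8) + 55)**2 = (299/8 + 55)**2 = (739/8)**2 = 546121/64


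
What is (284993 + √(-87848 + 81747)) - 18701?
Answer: 266292 + I*√6101 ≈ 2.6629e+5 + 78.109*I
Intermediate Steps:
(284993 + √(-87848 + 81747)) - 18701 = (284993 + √(-6101)) - 18701 = (284993 + I*√6101) - 18701 = 266292 + I*√6101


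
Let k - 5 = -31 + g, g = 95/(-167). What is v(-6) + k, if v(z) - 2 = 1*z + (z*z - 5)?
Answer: 72/167 ≈ 0.43114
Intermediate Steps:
g = -95/167 (g = 95*(-1/167) = -95/167 ≈ -0.56886)
v(z) = -3 + z + z² (v(z) = 2 + (1*z + (z*z - 5)) = 2 + (z + (z² - 5)) = 2 + (z + (-5 + z²)) = 2 + (-5 + z + z²) = -3 + z + z²)
k = -4437/167 (k = 5 + (-31 - 95/167) = 5 - 5272/167 = -4437/167 ≈ -26.569)
v(-6) + k = (-3 - 6 + (-6)²) - 4437/167 = (-3 - 6 + 36) - 4437/167 = 27 - 4437/167 = 72/167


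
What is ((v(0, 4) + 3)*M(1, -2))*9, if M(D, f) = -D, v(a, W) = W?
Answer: -63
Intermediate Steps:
((v(0, 4) + 3)*M(1, -2))*9 = ((4 + 3)*(-1*1))*9 = (7*(-1))*9 = -7*9 = -63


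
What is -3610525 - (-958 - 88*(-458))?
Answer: -3649871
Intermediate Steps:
-3610525 - (-958 - 88*(-458)) = -3610525 - (-958 + 40304) = -3610525 - 1*39346 = -3610525 - 39346 = -3649871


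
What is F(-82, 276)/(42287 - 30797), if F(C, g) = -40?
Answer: -4/1149 ≈ -0.0034813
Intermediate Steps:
F(-82, 276)/(42287 - 30797) = -40/(42287 - 30797) = -40/11490 = -40*1/11490 = -4/1149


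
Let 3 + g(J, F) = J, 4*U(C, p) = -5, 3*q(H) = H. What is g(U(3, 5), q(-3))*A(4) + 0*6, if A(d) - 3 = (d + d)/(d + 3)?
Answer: -493/28 ≈ -17.607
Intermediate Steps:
q(H) = H/3
U(C, p) = -5/4 (U(C, p) = (¼)*(-5) = -5/4)
g(J, F) = -3 + J
A(d) = 3 + 2*d/(3 + d) (A(d) = 3 + (d + d)/(d + 3) = 3 + (2*d)/(3 + d) = 3 + 2*d/(3 + d))
g(U(3, 5), q(-3))*A(4) + 0*6 = (-3 - 5/4)*((9 + 5*4)/(3 + 4)) + 0*6 = -17*(9 + 20)/(4*7) + 0 = -17*29/28 + 0 = -17/4*29/7 + 0 = -493/28 + 0 = -493/28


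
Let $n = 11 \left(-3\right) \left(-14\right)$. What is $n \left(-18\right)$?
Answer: $-8316$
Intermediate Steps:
$n = 462$ ($n = \left(-33\right) \left(-14\right) = 462$)
$n \left(-18\right) = 462 \left(-18\right) = -8316$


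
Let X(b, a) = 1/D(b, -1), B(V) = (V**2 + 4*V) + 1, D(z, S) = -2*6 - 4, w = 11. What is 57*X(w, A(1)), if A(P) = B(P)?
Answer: -57/16 ≈ -3.5625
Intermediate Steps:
D(z, S) = -16 (D(z, S) = -12 - 4 = -16)
B(V) = 1 + V**2 + 4*V
A(P) = 1 + P**2 + 4*P
X(b, a) = -1/16 (X(b, a) = 1/(-16) = -1/16)
57*X(w, A(1)) = 57*(-1/16) = -57/16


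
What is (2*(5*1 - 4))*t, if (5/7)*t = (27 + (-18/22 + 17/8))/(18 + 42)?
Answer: 17437/13200 ≈ 1.3210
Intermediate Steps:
t = 17437/26400 (t = 7*((27 + (-18/22 + 17/8))/(18 + 42))/5 = 7*((27 + (-18*1/22 + 17*(⅛)))/60)/5 = 7*((27 + (-9/11 + 17/8))*(1/60))/5 = 7*((27 + 115/88)*(1/60))/5 = 7*((2491/88)*(1/60))/5 = (7/5)*(2491/5280) = 17437/26400 ≈ 0.66049)
(2*(5*1 - 4))*t = (2*(5*1 - 4))*(17437/26400) = (2*(5 - 4))*(17437/26400) = (2*1)*(17437/26400) = 2*(17437/26400) = 17437/13200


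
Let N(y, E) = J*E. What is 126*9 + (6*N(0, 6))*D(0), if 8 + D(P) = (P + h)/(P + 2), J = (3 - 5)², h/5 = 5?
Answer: 1782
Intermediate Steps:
h = 25 (h = 5*5 = 25)
J = 4 (J = (-2)² = 4)
D(P) = -8 + (25 + P)/(2 + P) (D(P) = -8 + (P + 25)/(P + 2) = -8 + (25 + P)/(2 + P))
N(y, E) = 4*E
126*9 + (6*N(0, 6))*D(0) = 126*9 + (6*(4*6))*((9 - 7*0)/(2 + 0)) = 1134 + (6*24)*((9 + 0)/2) = 1134 + 144*((½)*9) = 1134 + 144*(9/2) = 1134 + 648 = 1782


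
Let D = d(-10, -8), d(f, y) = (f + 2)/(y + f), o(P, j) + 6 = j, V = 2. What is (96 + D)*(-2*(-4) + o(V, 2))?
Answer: 3472/9 ≈ 385.78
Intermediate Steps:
o(P, j) = -6 + j
d(f, y) = (2 + f)/(f + y)
D = 4/9 (D = (2 - 10)/(-10 - 8) = -8/(-18) = -1/18*(-8) = 4/9 ≈ 0.44444)
(96 + D)*(-2*(-4) + o(V, 2)) = (96 + 4/9)*(-2*(-4) + (-6 + 2)) = 868*(8 - 4)/9 = (868/9)*4 = 3472/9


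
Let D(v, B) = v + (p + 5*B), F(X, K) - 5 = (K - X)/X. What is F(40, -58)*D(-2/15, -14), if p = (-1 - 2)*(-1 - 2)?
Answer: -15589/100 ≈ -155.89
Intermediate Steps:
p = 9 (p = -3*(-3) = 9)
F(X, K) = 5 + (K - X)/X
D(v, B) = 9 + v + 5*B (D(v, B) = v + (9 + 5*B) = 9 + v + 5*B)
F(40, -58)*D(-2/15, -14) = (4 - 58/40)*(9 - 2/15 + 5*(-14)) = (4 - 58*1/40)*(9 - 2*1/15 - 70) = (4 - 29/20)*(9 - 2/15 - 70) = (51/20)*(-917/15) = -15589/100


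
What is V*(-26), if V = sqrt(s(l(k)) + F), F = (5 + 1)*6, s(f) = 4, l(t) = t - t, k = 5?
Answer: -52*sqrt(10) ≈ -164.44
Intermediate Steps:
l(t) = 0
F = 36 (F = 6*6 = 36)
V = 2*sqrt(10) (V = sqrt(4 + 36) = sqrt(40) = 2*sqrt(10) ≈ 6.3246)
V*(-26) = (2*sqrt(10))*(-26) = -52*sqrt(10)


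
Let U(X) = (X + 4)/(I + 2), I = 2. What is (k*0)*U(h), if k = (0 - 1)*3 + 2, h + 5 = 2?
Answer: 0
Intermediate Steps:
h = -3 (h = -5 + 2 = -3)
k = -1 (k = -1*3 + 2 = -3 + 2 = -1)
U(X) = 1 + X/4 (U(X) = (X + 4)/(2 + 2) = (4 + X)/4 = (4 + X)*(¼) = 1 + X/4)
(k*0)*U(h) = (-1*0)*(1 + (¼)*(-3)) = 0*(1 - ¾) = 0*(¼) = 0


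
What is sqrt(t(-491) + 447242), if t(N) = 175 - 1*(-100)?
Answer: 7*sqrt(9133) ≈ 668.97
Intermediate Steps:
t(N) = 275 (t(N) = 175 + 100 = 275)
sqrt(t(-491) + 447242) = sqrt(275 + 447242) = sqrt(447517) = 7*sqrt(9133)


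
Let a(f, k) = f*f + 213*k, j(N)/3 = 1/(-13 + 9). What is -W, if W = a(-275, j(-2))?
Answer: -301861/4 ≈ -75465.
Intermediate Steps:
j(N) = -¾ (j(N) = 3/(-13 + 9) = 3/(-4) = 3*(-¼) = -¾)
a(f, k) = f² + 213*k
W = 301861/4 (W = (-275)² + 213*(-¾) = 75625 - 639/4 = 301861/4 ≈ 75465.)
-W = -1*301861/4 = -301861/4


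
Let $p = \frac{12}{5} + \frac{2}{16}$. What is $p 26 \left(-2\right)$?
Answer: $- \frac{1313}{10} \approx -131.3$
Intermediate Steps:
$p = \frac{101}{40}$ ($p = 12 \cdot \frac{1}{5} + 2 \cdot \frac{1}{16} = \frac{12}{5} + \frac{1}{8} = \frac{101}{40} \approx 2.525$)
$p 26 \left(-2\right) = \frac{101}{40} \cdot 26 \left(-2\right) = \frac{1313}{20} \left(-2\right) = - \frac{1313}{10}$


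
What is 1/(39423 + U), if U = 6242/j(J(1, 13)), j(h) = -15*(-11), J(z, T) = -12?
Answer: 165/6511037 ≈ 2.5342e-5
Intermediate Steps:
j(h) = 165
U = 6242/165 ≈ 37.830
1/(39423 + U) = 1/(39423 + 6242/165) = 1/(6511037/165) = 165/6511037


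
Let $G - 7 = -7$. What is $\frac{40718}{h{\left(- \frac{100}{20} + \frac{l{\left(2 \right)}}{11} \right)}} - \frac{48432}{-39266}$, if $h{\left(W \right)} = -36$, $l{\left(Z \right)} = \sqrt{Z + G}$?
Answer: $- \frac{399272359}{353394} \approx -1129.8$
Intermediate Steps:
$G = 0$ ($G = 7 - 7 = 0$)
$l{\left(Z \right)} = \sqrt{Z}$ ($l{\left(Z \right)} = \sqrt{Z + 0} = \sqrt{Z}$)
$\frac{40718}{h{\left(- \frac{100}{20} + \frac{l{\left(2 \right)}}{11} \right)}} - \frac{48432}{-39266} = \frac{40718}{-36} - \frac{48432}{-39266} = 40718 \left(- \frac{1}{36}\right) - - \frac{24216}{19633} = - \frac{20359}{18} + \frac{24216}{19633} = - \frac{399272359}{353394}$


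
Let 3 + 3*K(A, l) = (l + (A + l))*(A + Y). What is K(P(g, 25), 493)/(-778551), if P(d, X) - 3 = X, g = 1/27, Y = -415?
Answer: 130807/778551 ≈ 0.16801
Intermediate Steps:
g = 1/27 ≈ 0.037037
P(d, X) = 3 + X
K(A, l) = -1 + (-415 + A)*(A + 2*l)/3 (K(A, l) = -1 + ((l + (A + l))*(A - 415))/3 = -1 + ((A + 2*l)*(-415 + A))/3 = -1 + ((-415 + A)*(A + 2*l))/3 = -1 + (-415 + A)*(A + 2*l)/3)
K(P(g, 25), 493)/(-778551) = (-1 - 830/3*493 - 415*(3 + 25)/3 + (3 + 25)**2/3 + (2/3)*(3 + 25)*493)/(-778551) = (-1 - 409190/3 - 415/3*28 + (1/3)*28**2 + (2/3)*28*493)*(-1/778551) = (-1 - 409190/3 - 11620/3 + (1/3)*784 + 27608/3)*(-1/778551) = (-1 - 409190/3 - 11620/3 + 784/3 + 27608/3)*(-1/778551) = -130807*(-1/778551) = 130807/778551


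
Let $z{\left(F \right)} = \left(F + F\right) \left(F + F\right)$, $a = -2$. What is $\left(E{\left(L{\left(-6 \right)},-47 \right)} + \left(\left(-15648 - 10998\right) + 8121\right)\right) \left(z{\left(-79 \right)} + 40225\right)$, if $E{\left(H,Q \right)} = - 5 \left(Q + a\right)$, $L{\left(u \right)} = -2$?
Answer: $-1191654920$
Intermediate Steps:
$E{\left(H,Q \right)} = 10 - 5 Q$ ($E{\left(H,Q \right)} = - 5 \left(Q - 2\right) = - 5 \left(-2 + Q\right) = 10 - 5 Q$)
$z{\left(F \right)} = 4 F^{2}$ ($z{\left(F \right)} = 2 F 2 F = 4 F^{2}$)
$\left(E{\left(L{\left(-6 \right)},-47 \right)} + \left(\left(-15648 - 10998\right) + 8121\right)\right) \left(z{\left(-79 \right)} + 40225\right) = \left(\left(10 - -235\right) + \left(\left(-15648 - 10998\right) + 8121\right)\right) \left(4 \left(-79\right)^{2} + 40225\right) = \left(\left(10 + 235\right) + \left(-26646 + 8121\right)\right) \left(4 \cdot 6241 + 40225\right) = \left(245 - 18525\right) \left(24964 + 40225\right) = \left(-18280\right) 65189 = -1191654920$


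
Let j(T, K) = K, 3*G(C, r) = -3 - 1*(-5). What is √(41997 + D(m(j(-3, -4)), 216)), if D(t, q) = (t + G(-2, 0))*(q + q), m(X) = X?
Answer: √40557 ≈ 201.39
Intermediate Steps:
G(C, r) = ⅔ (G(C, r) = (-3 - 1*(-5))/3 = (-3 + 5)/3 = (⅓)*2 = ⅔)
D(t, q) = 2*q*(⅔ + t) (D(t, q) = (t + ⅔)*(q + q) = (⅔ + t)*(2*q) = 2*q*(⅔ + t))
√(41997 + D(m(j(-3, -4)), 216)) = √(41997 + (⅔)*216*(2 + 3*(-4))) = √(41997 + (⅔)*216*(2 - 12)) = √(41997 + (⅔)*216*(-10)) = √(41997 - 1440) = √40557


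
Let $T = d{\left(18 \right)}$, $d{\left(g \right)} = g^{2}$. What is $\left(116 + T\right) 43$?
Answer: $18920$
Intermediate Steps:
$T = 324$ ($T = 18^{2} = 324$)
$\left(116 + T\right) 43 = \left(116 + 324\right) 43 = 440 \cdot 43 = 18920$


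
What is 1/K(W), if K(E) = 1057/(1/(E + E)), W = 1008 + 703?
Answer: 1/3617054 ≈ 2.7647e-7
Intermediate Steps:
W = 1711
K(E) = 2114*E (K(E) = 1057/(1/(2*E)) = 1057/((1/(2*E))) = 1057*(2*E) = 2114*E)
1/K(W) = 1/(2114*1711) = 1/3617054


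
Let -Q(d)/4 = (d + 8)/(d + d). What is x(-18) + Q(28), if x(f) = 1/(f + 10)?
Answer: -151/56 ≈ -2.6964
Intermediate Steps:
x(f) = 1/(10 + f)
Q(d) = -2*(8 + d)/d (Q(d) = -4*(d + 8)/(d + d) = -4*(8 + d)/(2*d) = -4*(8 + d)*1/(2*d) = -2*(8 + d)/d)
x(-18) + Q(28) = 1/(10 - 18) + (-2 - 16/28) = 1/(-8) + (-2 - 16*1/28) = -⅛ + (-2 - 4/7) = -⅛ - 18/7 = -151/56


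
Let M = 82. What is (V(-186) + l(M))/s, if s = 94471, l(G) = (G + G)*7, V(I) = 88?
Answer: 1236/94471 ≈ 0.013083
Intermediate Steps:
l(G) = 14*G (l(G) = (2*G)*7 = 14*G)
(V(-186) + l(M))/s = (88 + 14*82)/94471 = (88 + 1148)*(1/94471) = 1236*(1/94471) = 1236/94471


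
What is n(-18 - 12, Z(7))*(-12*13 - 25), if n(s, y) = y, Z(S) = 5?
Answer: -905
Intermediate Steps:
n(-18 - 12, Z(7))*(-12*13 - 25) = 5*(-12*13 - 25) = 5*(-156 - 25) = 5*(-181) = -905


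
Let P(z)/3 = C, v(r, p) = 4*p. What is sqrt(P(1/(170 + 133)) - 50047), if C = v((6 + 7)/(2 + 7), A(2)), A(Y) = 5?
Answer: I*sqrt(49987) ≈ 223.58*I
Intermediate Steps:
C = 20 (C = 4*5 = 20)
P(z) = 60 (P(z) = 3*20 = 60)
sqrt(P(1/(170 + 133)) - 50047) = sqrt(60 - 50047) = sqrt(-49987) = I*sqrt(49987)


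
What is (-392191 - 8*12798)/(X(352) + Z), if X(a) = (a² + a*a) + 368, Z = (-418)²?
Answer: -19783/16916 ≈ -1.1695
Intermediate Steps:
Z = 174724
X(a) = 368 + 2*a² (X(a) = (a² + a²) + 368 = 2*a² + 368 = 368 + 2*a²)
(-392191 - 8*12798)/(X(352) + Z) = (-392191 - 8*12798)/((368 + 2*352²) + 174724) = (-392191 - 102384)/((368 + 2*123904) + 174724) = -494575/((368 + 247808) + 174724) = -494575/(248176 + 174724) = -494575/422900 = -494575*1/422900 = -19783/16916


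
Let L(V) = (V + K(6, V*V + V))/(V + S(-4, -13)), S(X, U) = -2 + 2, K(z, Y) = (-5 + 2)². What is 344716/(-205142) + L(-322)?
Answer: -3342079/4718266 ≈ -0.70833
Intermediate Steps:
K(z, Y) = 9 (K(z, Y) = (-3)² = 9)
S(X, U) = 0
L(V) = (9 + V)/V (L(V) = (V + 9)/(V + 0) = (9 + V)/V)
344716/(-205142) + L(-322) = 344716/(-205142) + (9 - 322)/(-322) = 344716*(-1/205142) - 1/322*(-313) = -172358/102571 + 313/322 = -3342079/4718266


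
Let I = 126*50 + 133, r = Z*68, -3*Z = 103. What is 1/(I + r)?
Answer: 3/12295 ≈ 0.00024400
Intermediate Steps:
Z = -103/3 (Z = -⅓*103 = -103/3 ≈ -34.333)
r = -7004/3 (r = -103/3*68 = -7004/3 ≈ -2334.7)
I = 6433 (I = 6300 + 133 = 6433)
1/(I + r) = 1/(6433 - 7004/3) = 1/(12295/3) = 3/12295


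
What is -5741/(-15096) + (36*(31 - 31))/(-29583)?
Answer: 5741/15096 ≈ 0.38030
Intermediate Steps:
-5741/(-15096) + (36*(31 - 31))/(-29583) = -5741*(-1/15096) + (36*0)*(-1/29583) = 5741/15096 + 0*(-1/29583) = 5741/15096 + 0 = 5741/15096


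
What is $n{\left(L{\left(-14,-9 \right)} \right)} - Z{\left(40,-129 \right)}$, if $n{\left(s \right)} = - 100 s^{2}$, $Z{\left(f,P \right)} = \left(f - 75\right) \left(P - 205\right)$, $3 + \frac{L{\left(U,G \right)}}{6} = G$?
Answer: $-530090$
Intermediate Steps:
$L{\left(U,G \right)} = -18 + 6 G$
$Z{\left(f,P \right)} = \left(-205 + P\right) \left(-75 + f\right)$ ($Z{\left(f,P \right)} = \left(-75 + f\right) \left(-205 + P\right) = \left(-205 + P\right) \left(-75 + f\right)$)
$n{\left(L{\left(-14,-9 \right)} \right)} - Z{\left(40,-129 \right)} = - 100 \left(-18 + 6 \left(-9\right)\right)^{2} - \left(15375 - 8200 - -9675 - 5160\right) = - 100 \left(-18 - 54\right)^{2} - \left(15375 - 8200 + 9675 - 5160\right) = - 100 \left(-72\right)^{2} - 11690 = \left(-100\right) 5184 - 11690 = -518400 - 11690 = -530090$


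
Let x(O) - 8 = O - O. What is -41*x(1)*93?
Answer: -30504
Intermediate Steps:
x(O) = 8 (x(O) = 8 + (O - O) = 8 + 0 = 8)
-41*x(1)*93 = -41*8*93 = -328*93 = -30504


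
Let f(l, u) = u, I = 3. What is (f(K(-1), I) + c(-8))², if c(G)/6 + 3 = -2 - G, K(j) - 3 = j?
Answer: 441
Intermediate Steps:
K(j) = 3 + j
c(G) = -30 - 6*G (c(G) = -18 + 6*(-2 - G) = -18 + (-12 - 6*G) = -30 - 6*G)
(f(K(-1), I) + c(-8))² = (3 + (-30 - 6*(-8)))² = (3 + (-30 + 48))² = (3 + 18)² = 21² = 441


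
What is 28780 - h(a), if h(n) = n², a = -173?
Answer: -1149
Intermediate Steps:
28780 - h(a) = 28780 - 1*(-173)² = 28780 - 1*29929 = 28780 - 29929 = -1149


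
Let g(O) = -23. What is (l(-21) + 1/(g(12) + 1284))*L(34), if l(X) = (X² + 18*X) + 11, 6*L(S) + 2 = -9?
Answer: -342155/2522 ≈ -135.67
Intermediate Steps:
L(S) = -11/6 (L(S) = -⅓ + (⅙)*(-9) = -⅓ - 3/2 = -11/6)
l(X) = 11 + X² + 18*X
(l(-21) + 1/(g(12) + 1284))*L(34) = ((11 + (-21)² + 18*(-21)) + 1/(-23 + 1284))*(-11/6) = ((11 + 441 - 378) + 1/1261)*(-11/6) = (74 + 1/1261)*(-11/6) = (93315/1261)*(-11/6) = -342155/2522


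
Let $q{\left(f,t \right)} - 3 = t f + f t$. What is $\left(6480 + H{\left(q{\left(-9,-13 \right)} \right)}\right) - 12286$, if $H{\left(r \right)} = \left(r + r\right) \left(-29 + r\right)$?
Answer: $92786$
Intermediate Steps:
$q{\left(f,t \right)} = 3 + 2 f t$ ($q{\left(f,t \right)} = 3 + \left(t f + f t\right) = 3 + \left(f t + f t\right) = 3 + 2 f t$)
$H{\left(r \right)} = 2 r \left(-29 + r\right)$
$\left(6480 + H{\left(q{\left(-9,-13 \right)} \right)}\right) - 12286 = \left(6480 + 2 \left(3 + 2 \left(-9\right) \left(-13\right)\right) \left(-29 + \left(3 + 2 \left(-9\right) \left(-13\right)\right)\right)\right) - 12286 = \left(6480 + 2 \left(3 + 234\right) \left(-29 + \left(3 + 234\right)\right)\right) - 12286 = \left(6480 + 2 \cdot 237 \left(-29 + 237\right)\right) - 12286 = \left(6480 + 2 \cdot 237 \cdot 208\right) - 12286 = \left(6480 + 98592\right) - 12286 = 105072 - 12286 = 92786$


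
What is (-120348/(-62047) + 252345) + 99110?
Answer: 21806848733/62047 ≈ 3.5146e+5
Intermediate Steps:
(-120348/(-62047) + 252345) + 99110 = (-120348*(-1/62047) + 252345) + 99110 = (120348/62047 + 252345) + 99110 = 15657370563/62047 + 99110 = 21806848733/62047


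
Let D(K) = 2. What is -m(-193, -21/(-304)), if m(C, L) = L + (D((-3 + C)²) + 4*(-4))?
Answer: 4235/304 ≈ 13.931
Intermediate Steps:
m(C, L) = -14 + L (m(C, L) = L + (2 + 4*(-4)) = L + (2 - 16) = L - 14 = -14 + L)
-m(-193, -21/(-304)) = -(-14 - 21/(-304)) = -(-14 - 21*(-1/304)) = -(-14 + 21/304) = -1*(-4235/304) = 4235/304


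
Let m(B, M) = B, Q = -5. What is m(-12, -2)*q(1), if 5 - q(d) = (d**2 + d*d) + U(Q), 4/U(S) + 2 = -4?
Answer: -44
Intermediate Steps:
U(S) = -2/3 (U(S) = 4/(-2 - 4) = 4/(-6) = 4*(-1/6) = -2/3)
q(d) = 17/3 - 2*d**2 (q(d) = 5 - ((d**2 + d*d) - 2/3) = 5 - ((d**2 + d**2) - 2/3) = 5 - (2*d**2 - 2/3) = 5 - (-2/3 + 2*d**2) = 5 + (2/3 - 2*d**2) = 17/3 - 2*d**2)
m(-12, -2)*q(1) = -12*(17/3 - 2*1**2) = -12*(17/3 - 2*1) = -12*(17/3 - 2) = -12*11/3 = -44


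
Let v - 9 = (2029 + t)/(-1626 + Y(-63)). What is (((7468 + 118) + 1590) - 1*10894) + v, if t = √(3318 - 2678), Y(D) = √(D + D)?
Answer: -753649762/440667 - 2168*√10/440667 - 2029*I*√14/881334 - 8*I*√35/440667 ≈ -1710.3 - 0.0087214*I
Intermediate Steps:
Y(D) = √2*√D (Y(D) = √(2*D) = √2*√D)
t = 8*√10 (t = √640 = 8*√10 ≈ 25.298)
v = 9 + (2029 + 8*√10)/(-1626 + 3*I*√14) (v = 9 + (2029 + 8*√10)/(-1626 + √2*√(-63)) = 9 + (2029 + 8*√10)/(-1626 + √2*(3*I*√7)) = 9 + (2029 + 8*√10)/(-1626 + 3*I*√14) ≈ 7.7367 - 0.0087214*I)
(((7468 + 118) + 1590) - 1*10894) + v = (((7468 + 118) + 1590) - 1*10894) + (3416144/440667 - 2168*√10/440667 - 2029*I*√14/881334 - 8*I*√35/440667) = ((7586 + 1590) - 10894) + (3416144/440667 - 2168*√10/440667 - 2029*I*√14/881334 - 8*I*√35/440667) = (9176 - 10894) + (3416144/440667 - 2168*√10/440667 - 2029*I*√14/881334 - 8*I*√35/440667) = -1718 + (3416144/440667 - 2168*√10/440667 - 2029*I*√14/881334 - 8*I*√35/440667) = -753649762/440667 - 2168*√10/440667 - 2029*I*√14/881334 - 8*I*√35/440667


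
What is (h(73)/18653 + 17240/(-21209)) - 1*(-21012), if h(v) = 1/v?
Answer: 606795474742501/28879637821 ≈ 21011.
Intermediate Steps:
(h(73)/18653 + 17240/(-21209)) - 1*(-21012) = (1/(73*18653) + 17240/(-21209)) - 1*(-21012) = ((1/73)*(1/18653) + 17240*(-1/21209)) + 21012 = (1/1361669 - 17240/21209) + 21012 = -23475152351/28879637821 + 21012 = 606795474742501/28879637821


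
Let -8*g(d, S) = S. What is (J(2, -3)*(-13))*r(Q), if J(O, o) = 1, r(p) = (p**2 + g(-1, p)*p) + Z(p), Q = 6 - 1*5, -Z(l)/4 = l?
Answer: 325/8 ≈ 40.625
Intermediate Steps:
Z(l) = -4*l
Q = 1 (Q = 6 - 5 = 1)
g(d, S) = -S/8
r(p) = -4*p + 7*p**2/8 (r(p) = (p**2 + (-p/8)*p) - 4*p = (p**2 - p**2/8) - 4*p = 7*p**2/8 - 4*p = -4*p + 7*p**2/8)
(J(2, -3)*(-13))*r(Q) = (1*(-13))*((1/8)*1*(-32 + 7*1)) = -13*(-32 + 7)/8 = -13*(-25)/8 = -13*(-25/8) = 325/8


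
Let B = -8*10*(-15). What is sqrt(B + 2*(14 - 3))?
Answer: sqrt(1222) ≈ 34.957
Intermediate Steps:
B = 1200 (B = -80*(-15) = 1200)
sqrt(B + 2*(14 - 3)) = sqrt(1200 + 2*(14 - 3)) = sqrt(1200 + 2*11) = sqrt(1200 + 22) = sqrt(1222)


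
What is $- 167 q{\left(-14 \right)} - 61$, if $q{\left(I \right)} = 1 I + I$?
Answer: $4615$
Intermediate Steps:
$q{\left(I \right)} = 2 I$ ($q{\left(I \right)} = I + I = 2 I$)
$- 167 q{\left(-14 \right)} - 61 = - 167 \cdot 2 \left(-14\right) - 61 = \left(-167\right) \left(-28\right) - 61 = 4676 - 61 = 4615$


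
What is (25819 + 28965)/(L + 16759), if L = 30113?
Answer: 6848/5859 ≈ 1.1688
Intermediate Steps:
(25819 + 28965)/(L + 16759) = (25819 + 28965)/(30113 + 16759) = 54784/46872 = 54784*(1/46872) = 6848/5859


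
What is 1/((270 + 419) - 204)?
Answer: 1/485 ≈ 0.0020619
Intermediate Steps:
1/((270 + 419) - 204) = 1/(689 - 204) = 1/485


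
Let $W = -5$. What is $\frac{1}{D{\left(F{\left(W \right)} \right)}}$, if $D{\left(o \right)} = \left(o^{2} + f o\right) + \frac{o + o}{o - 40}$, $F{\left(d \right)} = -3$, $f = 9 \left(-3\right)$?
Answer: $\frac{43}{3876} \approx 0.011094$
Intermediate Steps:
$f = -27$
$D{\left(o \right)} = o^{2} - 27 o + \frac{2 o}{-40 + o}$ ($D{\left(o \right)} = \left(o^{2} - 27 o\right) + \frac{o + o}{o - 40} = \left(o^{2} - 27 o\right) + \frac{2 o}{-40 + o} = o^{2} - 27 o + \frac{2 o}{-40 + o}$)
$\frac{1}{D{\left(F{\left(W \right)} \right)}} = \frac{1}{\left(-3\right) \frac{1}{-40 - 3} \left(1082 + \left(-3\right)^{2} - -201\right)} = \frac{1}{\left(-3\right) \frac{1}{-43} \left(1082 + 9 + 201\right)} = \frac{1}{\left(-3\right) \left(- \frac{1}{43}\right) 1292} = \frac{1}{\frac{3876}{43}} = \frac{43}{3876}$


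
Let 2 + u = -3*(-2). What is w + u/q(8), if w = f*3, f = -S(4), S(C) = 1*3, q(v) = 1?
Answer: -5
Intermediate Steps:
S(C) = 3
f = -3 (f = -1*3 = -3)
u = 4 (u = -2 - 3*(-2) = -2 + 6 = 4)
w = -9 (w = -3*3 = -9)
w + u/q(8) = -9 + 4/1 = -9 + 4*1 = -9 + 4 = -5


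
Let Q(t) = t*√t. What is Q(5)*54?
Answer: 270*√5 ≈ 603.74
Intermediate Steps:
Q(t) = t^(3/2)
Q(5)*54 = 5^(3/2)*54 = (5*√5)*54 = 270*√5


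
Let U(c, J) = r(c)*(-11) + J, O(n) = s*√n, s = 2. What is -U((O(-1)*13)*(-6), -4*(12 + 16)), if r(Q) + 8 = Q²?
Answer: -267672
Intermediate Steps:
O(n) = 2*√n
r(Q) = -8 + Q²
U(c, J) = 88 + J - 11*c² (U(c, J) = (-8 + c²)*(-11) + J = (88 - 11*c²) + J = 88 + J - 11*c²)
-U((O(-1)*13)*(-6), -4*(12 + 16)) = -(88 - 4*(12 + 16) - 11*(((2*√(-1))*13)*(-6))²) = -(88 - 4*28 - 11*(((2*I)*13)*(-6))²) = -(88 - 112 - 11*((26*I)*(-6))²) = -(88 - 112 - 11*(-156*I)²) = -(88 - 112 - 11*(-24336)) = -(88 - 112 + 267696) = -1*267672 = -267672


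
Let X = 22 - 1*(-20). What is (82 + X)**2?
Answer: 15376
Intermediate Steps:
X = 42 (X = 22 + 20 = 42)
(82 + X)**2 = (82 + 42)**2 = 124**2 = 15376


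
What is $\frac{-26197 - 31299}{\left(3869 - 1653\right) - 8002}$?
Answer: $\frac{28748}{2893} \approx 9.9371$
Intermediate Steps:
$\frac{-26197 - 31299}{\left(3869 - 1653\right) - 8002} = \frac{-26197 - 31299}{2216 - 8002} = - \frac{57496}{-5786} = \left(-57496\right) \left(- \frac{1}{5786}\right) = \frac{28748}{2893}$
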